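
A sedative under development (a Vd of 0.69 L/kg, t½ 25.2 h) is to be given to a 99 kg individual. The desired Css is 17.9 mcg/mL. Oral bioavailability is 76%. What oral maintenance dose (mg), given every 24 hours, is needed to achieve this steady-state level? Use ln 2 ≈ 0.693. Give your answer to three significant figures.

1060 mg

Total Vd = 0.69 × 99 = 68.31 L
CL = 0.693 × Vd / t½ = 0.693 × 68.31 / 25.2 = 1.879 L/h
D = CL × Css × τ / F = 1.879 × 17.9 × 24 / 0.76 = 1062 mg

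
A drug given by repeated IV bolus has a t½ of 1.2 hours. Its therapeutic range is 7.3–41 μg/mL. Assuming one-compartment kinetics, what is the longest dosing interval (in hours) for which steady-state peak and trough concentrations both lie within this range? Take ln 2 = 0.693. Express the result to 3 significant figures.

2.99 h

k = 0.693 / t½ = 0.693 / 1.2 = 0.5775 h⁻¹
Between IV bolus doses, concentration decays as C = C₀·e^(−kτ), so C_peak/C_trough = e^(kτ).
τ_max = ln(C_peak/C_trough) / k = ln(41/7.3) / 0.5775 = 1.726 / 0.5775 = 2.989 h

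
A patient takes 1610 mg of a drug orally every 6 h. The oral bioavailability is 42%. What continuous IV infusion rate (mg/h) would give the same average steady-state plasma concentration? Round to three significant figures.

Equivalent systemic input: infusion rate = F·D/τ.
Rate = 0.42 × 1610 / 6 = 112.7 mg/h

113 mg/h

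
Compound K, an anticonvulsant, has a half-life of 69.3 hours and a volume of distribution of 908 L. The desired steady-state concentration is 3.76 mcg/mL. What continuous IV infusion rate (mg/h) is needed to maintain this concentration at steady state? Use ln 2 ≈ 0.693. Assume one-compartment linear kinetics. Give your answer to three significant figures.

k = 0.693/69.3 = 0.01000 h⁻¹, so CL = k·Vd = 0.01000 × 908.0 = 9.080 L/h
Infusion rate = CL × Css = 9.080 × 3.76 = 34.14 mg/h

34.1 mg/h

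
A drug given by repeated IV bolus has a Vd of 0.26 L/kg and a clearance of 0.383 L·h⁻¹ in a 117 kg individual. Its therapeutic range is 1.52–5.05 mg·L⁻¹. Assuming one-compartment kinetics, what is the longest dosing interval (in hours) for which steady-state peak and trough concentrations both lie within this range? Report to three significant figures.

95.4 h

Total Vd = 0.26 × 117 = 30.42 L
k = CL / Vd = 0.3830 / 30.42 = 0.01259 h⁻¹
Between IV bolus doses, concentration decays as C = C₀·e^(−kτ), so C_peak/C_trough = e^(kτ).
τ_max = ln(C_peak/C_trough) / k = ln(5.05/1.52) / 0.01259 = 1.201 / 0.01259 = 95.39 h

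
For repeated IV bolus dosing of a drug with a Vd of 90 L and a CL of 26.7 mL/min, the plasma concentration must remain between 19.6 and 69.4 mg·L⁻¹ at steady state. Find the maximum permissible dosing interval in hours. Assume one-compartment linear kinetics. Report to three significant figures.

CL = 26.7 mL/min × 60/1000 = 1.602 L/h
k = CL / Vd = 1.602 / 90.00 = 0.01780 h⁻¹
Between IV bolus doses, concentration decays as C = C₀·e^(−kτ), so C_peak/C_trough = e^(kτ).
τ_max = ln(C_peak/C_trough) / k = ln(69.4/19.6) / 0.01780 = 1.264 / 0.01780 = 71.01 h

71.0 h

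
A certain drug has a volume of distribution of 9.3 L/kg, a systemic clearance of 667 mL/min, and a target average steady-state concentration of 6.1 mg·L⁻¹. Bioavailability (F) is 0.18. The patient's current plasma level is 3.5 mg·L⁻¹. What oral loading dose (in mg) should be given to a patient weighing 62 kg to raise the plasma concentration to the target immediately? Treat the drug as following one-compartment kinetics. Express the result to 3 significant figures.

Total Vd = 9.3 × 62 = 576.6 L
The loading dose fills Vd to the target concentration; clearance is irrelevant here.
Concentration deficit ΔC = 6.1 − 3.5 = 2.600 mg/L
LD = Vd × ΔC / F = 576.6 × 2.600 / 0.18 = 8329 mg

8330 mg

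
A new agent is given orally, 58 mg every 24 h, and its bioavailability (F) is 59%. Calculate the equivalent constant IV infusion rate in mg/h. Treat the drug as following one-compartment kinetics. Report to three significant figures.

1.43 mg/h

Equivalent systemic input: infusion rate = F·D/τ.
Rate = 0.59 × 58 / 24 = 1.426 mg/h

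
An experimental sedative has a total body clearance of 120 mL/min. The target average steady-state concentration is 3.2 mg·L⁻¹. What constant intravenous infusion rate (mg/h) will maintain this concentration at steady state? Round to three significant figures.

23.0 mg/h

CL = 120 mL/min × 60/1000 = 7.200 L/h
At steady state, infusion rate equals elimination rate: rate in = CL × Css.
Infusion rate = CL · Css = 7.200 L/h × 3.2 mg/L = 23.04 mg/h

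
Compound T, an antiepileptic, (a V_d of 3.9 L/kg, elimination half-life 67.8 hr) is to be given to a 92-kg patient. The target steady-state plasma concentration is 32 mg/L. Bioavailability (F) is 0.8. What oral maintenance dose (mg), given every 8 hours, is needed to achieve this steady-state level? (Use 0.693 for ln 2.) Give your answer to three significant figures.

Vd(total) = 92 kg × 3.9 L/kg = 358.8 L
CL = ln 2 · Vd / t½ = 0.693 × 358.8 / 67.8 = 3.667 L/h
D = CL × Css × τ / F = 3.667 × 32 × 8 / 0.8 = 1173 mg

1170 mg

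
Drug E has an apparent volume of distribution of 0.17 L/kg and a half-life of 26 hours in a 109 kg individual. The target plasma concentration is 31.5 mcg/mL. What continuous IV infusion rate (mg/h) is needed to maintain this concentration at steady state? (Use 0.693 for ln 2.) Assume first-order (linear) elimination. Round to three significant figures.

15.6 mg/h

Total Vd = 0.17 × 109 = 18.53 L
CL = ln 2 · Vd / t½ = 0.693 × 18.53 / 26 = 0.4939 L/h
Infusion rate = CL × Css = 0.4939 × 31.5 = 15.56 mg/h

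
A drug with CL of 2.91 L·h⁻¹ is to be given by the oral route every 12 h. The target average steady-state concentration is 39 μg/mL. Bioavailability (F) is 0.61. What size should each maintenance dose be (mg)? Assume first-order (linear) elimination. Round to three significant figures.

2230 mg

At steady state, dose per interval replaces the amount cleared in that interval: F·D/τ = CL·Css.
D = CL × Css × τ / F = 2.910 × 39 × 12 / 0.61 = 2233 mg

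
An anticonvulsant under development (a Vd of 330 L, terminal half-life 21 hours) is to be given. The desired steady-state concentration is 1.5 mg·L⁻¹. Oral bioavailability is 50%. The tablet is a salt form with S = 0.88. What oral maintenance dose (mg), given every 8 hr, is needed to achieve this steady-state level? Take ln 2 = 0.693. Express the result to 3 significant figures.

k = 0.693/21 = 0.03300 h⁻¹, so CL = k·Vd = 0.03300 × 330.0 = 10.89 L/h
D = CL × Css × τ / F / S = 10.89 × 1.5 × 8 / 0.5 / 0.88 = 297.0 mg

297 mg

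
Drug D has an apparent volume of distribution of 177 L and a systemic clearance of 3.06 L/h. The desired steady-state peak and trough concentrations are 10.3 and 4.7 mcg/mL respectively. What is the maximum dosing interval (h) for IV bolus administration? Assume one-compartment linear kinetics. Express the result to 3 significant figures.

k = CL / Vd = 3.060 / 177.0 = 0.01729 h⁻¹
Between IV bolus doses, concentration decays as C = C₀·e^(−kτ), so C_peak/C_trough = e^(kτ).
τ_max = ln(C_peak/C_trough) / k = ln(10.3/4.7) / 0.01729 = 0.7846 / 0.01729 = 45.38 h

45.4 h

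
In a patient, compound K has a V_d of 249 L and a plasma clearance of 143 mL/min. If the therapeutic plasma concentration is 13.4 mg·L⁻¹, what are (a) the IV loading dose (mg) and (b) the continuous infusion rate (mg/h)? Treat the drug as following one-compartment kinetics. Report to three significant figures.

(a) 3340 mg; (b) 115 mg/h

Loading: fill Vd to C_target → 249.0 L × 13.4 mg/L = 3337 mg
CL = 143 mL/min = 143 × 0.06 = 8.580 L/h
Infusion rate = 8.580 L/h × 13.4 mg/L = 115.0 mg/h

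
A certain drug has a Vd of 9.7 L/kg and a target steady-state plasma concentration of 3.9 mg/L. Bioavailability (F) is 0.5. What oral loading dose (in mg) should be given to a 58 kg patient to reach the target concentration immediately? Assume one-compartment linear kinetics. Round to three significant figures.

4390 mg

Total Vd = 9.7 × 58 = 562.6 L
LD = Vd × C / F = 562.6 × 3.900 / 0.5 = 4388 mg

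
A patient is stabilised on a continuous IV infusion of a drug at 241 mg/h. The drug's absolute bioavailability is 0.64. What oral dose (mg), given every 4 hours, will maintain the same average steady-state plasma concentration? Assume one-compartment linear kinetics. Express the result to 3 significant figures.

To maintain the same Css, the systemic dosing rate must be unchanged: F·D/τ = infusion rate.
D = rate × τ / F = 241 × 4 / 0.64 = 1506 mg

1510 mg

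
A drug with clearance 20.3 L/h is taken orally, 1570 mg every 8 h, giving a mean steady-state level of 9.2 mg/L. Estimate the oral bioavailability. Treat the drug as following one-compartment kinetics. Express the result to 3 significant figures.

0.952

F·D/τ = CL·Css at steady state → F = CL·Css·τ / D.
F = 20.3 × 9.2 × 8 / 1570 = 0.952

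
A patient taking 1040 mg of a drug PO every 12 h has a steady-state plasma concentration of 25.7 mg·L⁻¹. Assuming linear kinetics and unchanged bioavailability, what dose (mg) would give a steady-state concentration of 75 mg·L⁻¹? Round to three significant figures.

With linear kinetics, Css is proportional to dose rate (D/τ) at fixed clearance.
D₂ = D₁ × (Css,target / Css,current) = 1040 × 75/25.7 = 3035 mg

3040 mg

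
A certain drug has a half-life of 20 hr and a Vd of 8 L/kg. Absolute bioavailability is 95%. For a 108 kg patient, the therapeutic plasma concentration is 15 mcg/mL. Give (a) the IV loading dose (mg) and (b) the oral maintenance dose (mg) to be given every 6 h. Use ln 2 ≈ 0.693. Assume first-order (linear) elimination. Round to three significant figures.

(a) 13000 mg; (b) 2840 mg

Total Vd = 8 × 108 = 864.0 L
LD = Vd × C = 864.0 × 15 = 12960 mg
CL = 0.693 × Vd / t½ = 0.693 × 864.0 / 20 = 29.94 L/h
D = CL × Css × τ / F = 29.94 × 15 × 6 / 0.95 = 2836 mg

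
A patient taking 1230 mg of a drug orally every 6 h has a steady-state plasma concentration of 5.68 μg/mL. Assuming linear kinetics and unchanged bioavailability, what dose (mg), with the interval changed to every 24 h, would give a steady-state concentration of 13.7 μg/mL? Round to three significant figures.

11900 mg

For first-order elimination, Css ∝ F·D/(CL·τ); F and CL are unchanged, so Css ∝ D/τ.
D₂ = D₁ × (Css,target / Css,current) × (τ₂/τ₁) = 1230 × (13.7/5.68) × (24/6) = 11870 mg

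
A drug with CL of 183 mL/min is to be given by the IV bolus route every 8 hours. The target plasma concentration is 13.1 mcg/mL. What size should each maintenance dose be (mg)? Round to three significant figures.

Convert clearance: 183 mL/min × 60 min/h ÷ 1000 mL/L = 10.98 L/h
At steady state, dose per interval replaces the amount cleared in that interval: D/τ = CL·Css.
D = CL × Css × τ = 10.98 × 13.1 × 8 = 1151 mg

1150 mg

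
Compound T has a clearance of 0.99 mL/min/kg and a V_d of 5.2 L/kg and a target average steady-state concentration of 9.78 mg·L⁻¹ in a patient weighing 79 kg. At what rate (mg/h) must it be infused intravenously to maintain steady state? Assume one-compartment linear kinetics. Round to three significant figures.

45.9 mg/h

CL = 0.99 mL/min/kg × 79 kg = 78.21 mL/min = 78.21 × 60/1000 = 4.693 L/h
Maintenance depends on clearance, not Vd — rate in must match rate out.
R₀ = 4.693 × 9.78 = 45.90 mg/h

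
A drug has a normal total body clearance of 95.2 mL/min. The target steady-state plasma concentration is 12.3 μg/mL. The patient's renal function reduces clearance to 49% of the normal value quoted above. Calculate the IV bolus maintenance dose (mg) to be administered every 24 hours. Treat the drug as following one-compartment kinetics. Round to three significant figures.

Convert clearance: 95.2 mL/min × 60 min/h ÷ 1000 mL/L = 5.712 L/h
Patient clearance = 0.49 × 5.712 = 2.799 L/h
D = CL × Css × τ = 2.799 × 12.3 × 24 = 826.3 mg

826 mg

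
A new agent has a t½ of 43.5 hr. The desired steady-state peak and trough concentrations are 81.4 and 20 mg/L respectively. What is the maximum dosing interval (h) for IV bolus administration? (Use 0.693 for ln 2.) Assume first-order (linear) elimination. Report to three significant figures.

88.1 h

k = 0.693 / t½ = 0.693 / 43.5 = 0.01593 h⁻¹
Between IV bolus doses, concentration decays as C = C₀·e^(−kτ), so C_peak/C_trough = e^(kτ).
τ_max = ln(C_peak/C_trough) / k = ln(81.4/20) / 0.01593 = 1.404 / 0.01593 = 88.14 h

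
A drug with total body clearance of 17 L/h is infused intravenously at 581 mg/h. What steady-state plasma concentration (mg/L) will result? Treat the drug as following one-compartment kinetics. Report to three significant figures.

Css = rate / CL = 581 / 17.00 = 34.18 mg/L

34.2 mg/L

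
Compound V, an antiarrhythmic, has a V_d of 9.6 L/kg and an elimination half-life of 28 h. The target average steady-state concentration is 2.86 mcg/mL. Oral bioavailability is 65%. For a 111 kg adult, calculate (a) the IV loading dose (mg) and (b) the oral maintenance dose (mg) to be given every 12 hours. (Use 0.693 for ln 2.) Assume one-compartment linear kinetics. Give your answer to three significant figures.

(a) 3050 mg; (b) 1390 mg

Vd(total) = 111 kg × 9.6 L/kg = 1066 L
LD = Vd × C = 1066 × 2.86 = 3049 mg
CL = 0.693 × Vd / t½ = 0.693 × 1066 / 28 = 26.38 L/h
D = CL × Css × τ / F = 26.38 × 2.86 × 12 / 0.65 = 1393 mg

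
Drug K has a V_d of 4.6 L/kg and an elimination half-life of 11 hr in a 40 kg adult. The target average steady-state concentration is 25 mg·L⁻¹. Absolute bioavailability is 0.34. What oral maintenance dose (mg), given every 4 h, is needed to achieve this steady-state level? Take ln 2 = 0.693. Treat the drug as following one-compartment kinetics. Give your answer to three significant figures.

3410 mg

Vd = 4.6 L/kg × 40 kg = 184.0 L
k = 0.693/11 = 0.06300 h⁻¹, so CL = k·Vd = 0.06300 × 184.0 = 11.59 L/h
D = CL × Css × τ / F = 11.59 × 25 × 4 / 0.34 = 3409 mg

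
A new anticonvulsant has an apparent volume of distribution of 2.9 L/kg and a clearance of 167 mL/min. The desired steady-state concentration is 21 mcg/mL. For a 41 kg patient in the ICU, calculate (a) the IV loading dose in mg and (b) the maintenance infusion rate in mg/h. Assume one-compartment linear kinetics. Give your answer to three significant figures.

Vd = 2.9 L/kg × 41 kg = 118.9 L
LD = Vd · C_target = 118.9 × 21 = 2497 mg
CL = 167 mL/min = 167 × 0.06 = 10.02 L/h
Infusion rate = 10.02 L/h × 21 mg/L = 210.4 mg/h

(a) 2500 mg; (b) 210 mg/h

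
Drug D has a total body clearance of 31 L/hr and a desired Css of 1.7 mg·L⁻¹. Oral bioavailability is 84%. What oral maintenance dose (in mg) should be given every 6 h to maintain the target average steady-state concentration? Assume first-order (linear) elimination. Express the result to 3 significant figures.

D = CL × Css × τ / F = 31.00 × 1.7 × 6 / 0.84 = 376.4 mg

376 mg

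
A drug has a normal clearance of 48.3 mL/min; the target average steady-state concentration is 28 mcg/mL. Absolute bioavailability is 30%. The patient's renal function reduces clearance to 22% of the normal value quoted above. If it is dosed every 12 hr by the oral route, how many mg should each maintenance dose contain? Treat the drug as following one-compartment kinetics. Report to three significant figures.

714 mg

CL = 48.3 mL/min = 48.3 × 0.06 = 2.898 L/h
Patient clearance = 0.22 × 2.898 = 0.6376 L/h
At steady state, dose per interval replaces the amount cleared in that interval: F·D/τ = CL·Css.
D = CL × Css × τ / F = 0.6376 × 28 × 12 / 0.3 = 714.1 mg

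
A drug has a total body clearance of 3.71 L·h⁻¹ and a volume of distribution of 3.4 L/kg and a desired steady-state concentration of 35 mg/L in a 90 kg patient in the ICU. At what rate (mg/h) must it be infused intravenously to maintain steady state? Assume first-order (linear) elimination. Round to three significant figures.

R₀ = 3.710 × 35 = 129.9 mg/h

130 mg/h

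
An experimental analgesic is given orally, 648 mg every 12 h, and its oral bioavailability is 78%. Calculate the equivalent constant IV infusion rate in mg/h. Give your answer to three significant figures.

Equivalent systemic input: infusion rate = F·D/τ.
Rate = 0.78 × 648 / 12 = 42.12 mg/h

42.1 mg/h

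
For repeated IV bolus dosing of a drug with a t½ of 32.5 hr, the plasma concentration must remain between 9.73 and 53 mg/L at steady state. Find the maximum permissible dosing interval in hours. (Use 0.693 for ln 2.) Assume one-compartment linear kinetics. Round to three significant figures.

k = 0.693 / t½ = 0.693 / 32.5 = 0.02132 h⁻¹
Between IV bolus doses, concentration decays as C = C₀·e^(−kτ), so C_peak/C_trough = e^(kτ).
τ_max = ln(C_peak/C_trough) / k = ln(53/9.73) / 0.02132 = 1.695 / 0.02132 = 79.50 h

79.5 h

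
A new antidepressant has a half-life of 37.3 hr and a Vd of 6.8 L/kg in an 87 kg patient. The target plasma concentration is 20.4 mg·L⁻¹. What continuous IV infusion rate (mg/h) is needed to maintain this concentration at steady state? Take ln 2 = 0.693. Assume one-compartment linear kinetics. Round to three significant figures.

224 mg/h

Vd(total) = 87 kg × 6.8 L/kg = 591.6 L
CL = 0.693 × Vd / t½ = 0.693 × 591.6 / 37.3 = 10.99 L/h
Infusion rate = CL × Css = 10.99 × 20.4 = 224.2 mg/h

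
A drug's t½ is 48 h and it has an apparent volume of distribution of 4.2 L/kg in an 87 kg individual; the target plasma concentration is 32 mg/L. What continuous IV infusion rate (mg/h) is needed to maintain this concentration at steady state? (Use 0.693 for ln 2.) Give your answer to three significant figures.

169 mg/h

Total Vd = 4.2 × 87 = 365.4 L
k = 0.693/48 = 0.01444 h⁻¹, so CL = k·Vd = 0.01444 × 365.4 = 5.276 L/h
Infusion rate = CL × Css = 5.276 × 32 = 168.8 mg/h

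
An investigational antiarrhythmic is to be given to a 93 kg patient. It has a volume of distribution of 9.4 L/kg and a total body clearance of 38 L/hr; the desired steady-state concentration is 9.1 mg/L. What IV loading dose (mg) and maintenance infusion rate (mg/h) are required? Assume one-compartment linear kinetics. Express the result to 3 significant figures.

Total Vd = 9.4 × 93 = 874.2 L
Loading dose = Vd × C = 874.2 × 9.1 = 7955 mg
Maintenance: replace elimination → rate = CL × Css = 38.00 × 9.1 = 345.8 mg/h

(a) 7960 mg; (b) 346 mg/h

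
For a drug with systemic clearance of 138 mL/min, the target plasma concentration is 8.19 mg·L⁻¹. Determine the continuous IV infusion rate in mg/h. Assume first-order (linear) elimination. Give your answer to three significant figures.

67.8 mg/h

CL = 138 mL/min = 138 × 0.06 = 8.280 L/h
At steady state, infusion rate equals elimination rate: rate in = CL × Css.
Infusion rate = CL · Css = 8.280 L/h × 8.19 mg/L = 67.81 mg/h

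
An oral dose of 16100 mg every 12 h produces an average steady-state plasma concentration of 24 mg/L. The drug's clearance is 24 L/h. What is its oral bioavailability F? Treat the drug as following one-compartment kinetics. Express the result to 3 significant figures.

0.429

F·D/τ = CL·Css at steady state → F = CL·Css·τ / D.
F = 24 × 24 × 12 / 16100 = 0.429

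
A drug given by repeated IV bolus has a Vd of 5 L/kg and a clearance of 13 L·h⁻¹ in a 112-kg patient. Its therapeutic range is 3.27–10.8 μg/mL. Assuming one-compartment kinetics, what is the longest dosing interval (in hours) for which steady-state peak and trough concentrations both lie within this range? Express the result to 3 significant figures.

51.5 h

Total Vd = 5 × 112 = 560.0 L
k = CL / Vd = 13.00 / 560.0 = 0.02321 h⁻¹
Between IV bolus doses, concentration decays as C = C₀·e^(−kτ), so C_peak/C_trough = e^(kτ).
τ_max = ln(C_peak/C_trough) / k = ln(10.8/3.27) / 0.02321 = 1.195 / 0.02321 = 51.49 h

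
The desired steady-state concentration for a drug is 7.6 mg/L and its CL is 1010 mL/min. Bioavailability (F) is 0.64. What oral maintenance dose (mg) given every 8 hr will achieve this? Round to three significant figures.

CL = 1010 mL/min = 1010 × 0.06 = 60.60 L/h
At steady state, dose per interval replaces the amount cleared in that interval: F·D/τ = CL·Css.
D = CL × Css × τ / F = 60.60 × 7.6 × 8 / 0.64 = 5757 mg

5760 mg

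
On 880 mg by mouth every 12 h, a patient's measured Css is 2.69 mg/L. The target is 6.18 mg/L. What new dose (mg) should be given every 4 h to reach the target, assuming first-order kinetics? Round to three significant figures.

With linear kinetics, Css is proportional to dose rate (D/τ) at fixed clearance.
D₂ = D₁ × (Css,target / Css,current) × (τ₂/τ₁) = 880 × (6.18/2.69) × (4/12) = 673.9 mg

674 mg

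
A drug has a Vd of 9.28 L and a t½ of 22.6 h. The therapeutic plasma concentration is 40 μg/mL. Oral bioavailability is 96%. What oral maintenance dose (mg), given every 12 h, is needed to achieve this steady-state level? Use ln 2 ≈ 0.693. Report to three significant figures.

CL = 0.693 × Vd / t½ = 0.693 × 9.280 / 22.6 = 0.2846 L/h
D = CL × Css × τ / F = 0.2846 × 40 × 12 / 0.96 = 142.3 mg

142 mg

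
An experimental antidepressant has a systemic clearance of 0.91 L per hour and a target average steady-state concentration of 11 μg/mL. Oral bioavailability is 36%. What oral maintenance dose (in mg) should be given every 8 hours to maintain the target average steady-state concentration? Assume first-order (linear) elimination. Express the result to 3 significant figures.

At steady state, dose per interval replaces the amount cleared in that interval: F·D/τ = CL·Css.
D = CL × Css × τ / F = 0.9100 × 11 × 8 / 0.36 = 222.4 mg

222 mg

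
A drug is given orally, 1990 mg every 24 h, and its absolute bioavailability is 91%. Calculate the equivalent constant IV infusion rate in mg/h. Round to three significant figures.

75.5 mg/h

Equivalent systemic input: infusion rate = F·D/τ.
Rate = 0.91 × 1990 / 24 = 75.45 mg/h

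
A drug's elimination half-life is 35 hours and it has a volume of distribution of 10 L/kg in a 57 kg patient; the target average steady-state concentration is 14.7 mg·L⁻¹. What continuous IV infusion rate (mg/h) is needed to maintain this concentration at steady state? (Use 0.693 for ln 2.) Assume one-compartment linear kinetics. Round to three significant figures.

Vd(total) = 57 kg × 10 L/kg = 570.0 L
CL = ln 2 · Vd / t½ = 0.693 × 570.0 / 35 = 11.29 L/h
Infusion rate = CL × Css = 11.29 × 14.7 = 166.0 mg/h

166 mg/h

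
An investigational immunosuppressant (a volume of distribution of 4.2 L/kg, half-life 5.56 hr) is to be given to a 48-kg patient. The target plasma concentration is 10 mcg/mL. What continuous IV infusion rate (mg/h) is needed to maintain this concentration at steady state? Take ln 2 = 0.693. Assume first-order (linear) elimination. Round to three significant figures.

251 mg/h

Vd = 4.2 L/kg × 48 kg = 201.6 L
k = 0.693/5.56 = 0.1246 h⁻¹, so CL = k·Vd = 0.1246 × 201.6 = 25.12 L/h
Infusion rate = CL × Css = 25.12 × 10 = 251.2 mg/h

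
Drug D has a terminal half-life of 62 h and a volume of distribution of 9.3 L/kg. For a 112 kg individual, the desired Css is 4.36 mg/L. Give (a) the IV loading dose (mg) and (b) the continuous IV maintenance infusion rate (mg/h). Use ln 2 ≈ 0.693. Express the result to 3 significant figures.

(a) 4540 mg; (b) 50.8 mg/h

Total Vd = 9.3 × 112 = 1042 L
LD = Vd × C = 1042 × 4.36 = 4543 mg
CL = 0.693 × Vd / t½ = 0.693 × 1042 / 62 = 11.65 L/h
Infusion rate = CL × Css = 11.65 × 4.36 = 50.79 mg/h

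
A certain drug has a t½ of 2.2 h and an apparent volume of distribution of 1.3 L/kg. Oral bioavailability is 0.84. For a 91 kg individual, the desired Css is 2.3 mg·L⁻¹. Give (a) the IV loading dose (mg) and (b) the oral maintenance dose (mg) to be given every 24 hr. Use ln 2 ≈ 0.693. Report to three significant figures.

Total Vd = 1.3 × 91 = 118.3 L
LD = Vd × C = 118.3 × 2.3 = 272.1 mg
CL = 0.693 × Vd / t½ = 0.693 × 118.3 / 2.2 = 37.26 L/h
D = CL × Css × τ / F = 37.26 × 2.3 × 24 / 0.84 = 2449 mg

(a) 272 mg; (b) 2450 mg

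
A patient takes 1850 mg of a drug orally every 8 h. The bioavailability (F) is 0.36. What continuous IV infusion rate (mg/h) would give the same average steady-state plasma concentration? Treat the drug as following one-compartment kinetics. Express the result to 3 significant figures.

Equivalent systemic input: infusion rate = F·D/τ.
Rate = 0.36 × 1850 / 8 = 83.25 mg/h

83.3 mg/h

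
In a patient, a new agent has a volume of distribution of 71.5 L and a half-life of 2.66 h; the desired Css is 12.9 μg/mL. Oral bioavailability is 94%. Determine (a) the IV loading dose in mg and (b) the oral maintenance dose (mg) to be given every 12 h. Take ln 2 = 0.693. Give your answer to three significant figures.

(a) 922 mg; (b) 3070 mg

LD = Vd × C = 71.50 × 12.9 = 922.4 mg
CL = 0.693 × Vd / t½ = 0.693 × 71.50 / 2.66 = 18.63 L/h
D = CL × Css × τ / F = 18.63 × 12.9 × 12 / 0.94 = 3068 mg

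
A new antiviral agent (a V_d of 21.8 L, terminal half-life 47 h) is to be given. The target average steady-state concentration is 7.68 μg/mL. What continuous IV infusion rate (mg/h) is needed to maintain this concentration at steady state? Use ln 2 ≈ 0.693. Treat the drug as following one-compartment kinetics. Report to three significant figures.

2.47 mg/h

k = 0.693/47 = 0.01474 h⁻¹, so CL = k·Vd = 0.01474 × 21.80 = 0.3213 L/h
Infusion rate = CL × Css = 0.3213 × 7.68 = 2.468 mg/h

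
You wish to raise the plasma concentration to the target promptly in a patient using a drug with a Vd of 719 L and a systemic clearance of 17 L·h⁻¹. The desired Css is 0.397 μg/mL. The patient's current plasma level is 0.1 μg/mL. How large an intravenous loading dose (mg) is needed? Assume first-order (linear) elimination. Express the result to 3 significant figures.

214 mg

Concentration deficit ΔC = 0.397 − 0.1 = 0.2970 mg/L
LD = Vd × ΔC = 719.0 × 0.2970 = 213.5 mg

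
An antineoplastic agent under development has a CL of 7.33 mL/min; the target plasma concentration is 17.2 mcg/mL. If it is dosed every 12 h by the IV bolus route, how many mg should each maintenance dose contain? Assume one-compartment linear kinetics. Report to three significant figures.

CL = 7.33 mL/min = 7.33 × 0.06 = 0.4398 L/h
D = CL × Css × τ = 0.4398 × 17.2 × 12 = 90.77 mg

90.8 mg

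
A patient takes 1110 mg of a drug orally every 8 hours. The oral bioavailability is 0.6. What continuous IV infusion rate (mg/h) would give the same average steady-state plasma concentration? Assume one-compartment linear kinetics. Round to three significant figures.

Equivalent systemic input: infusion rate = F·D/τ.
Rate = 0.6 × 1110 / 8 = 83.25 mg/h

83.3 mg/h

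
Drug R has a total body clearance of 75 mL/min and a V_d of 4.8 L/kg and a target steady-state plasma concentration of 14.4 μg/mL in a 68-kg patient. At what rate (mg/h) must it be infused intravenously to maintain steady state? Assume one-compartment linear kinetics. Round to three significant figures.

64.8 mg/h

CL = 75 mL/min × 60/1000 = 4.500 L/h
Rate = CL × Css = 4.500 × 14.4 = 64.80 mg/h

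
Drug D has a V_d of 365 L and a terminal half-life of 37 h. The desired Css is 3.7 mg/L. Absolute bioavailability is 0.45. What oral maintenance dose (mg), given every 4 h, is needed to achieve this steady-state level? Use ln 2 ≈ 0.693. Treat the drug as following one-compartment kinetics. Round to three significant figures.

CL = ln 2 · Vd / t½ = 0.693 × 365.0 / 37 = 6.836 L/h
D = CL × Css × τ / F = 6.836 × 3.7 × 4 / 0.45 = 224.8 mg

225 mg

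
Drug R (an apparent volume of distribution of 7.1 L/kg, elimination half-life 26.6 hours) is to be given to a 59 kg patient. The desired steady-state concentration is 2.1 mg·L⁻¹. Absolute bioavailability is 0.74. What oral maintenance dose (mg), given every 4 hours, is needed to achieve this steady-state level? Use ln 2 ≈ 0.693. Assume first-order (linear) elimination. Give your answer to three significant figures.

124 mg

Vd = 7.1 L/kg × 59 kg = 418.9 L
k = 0.693/26.6 = 0.02605 h⁻¹, so CL = k·Vd = 0.02605 × 418.9 = 10.91 L/h
D = CL × Css × τ / F = 10.91 × 2.1 × 4 / 0.74 = 123.8 mg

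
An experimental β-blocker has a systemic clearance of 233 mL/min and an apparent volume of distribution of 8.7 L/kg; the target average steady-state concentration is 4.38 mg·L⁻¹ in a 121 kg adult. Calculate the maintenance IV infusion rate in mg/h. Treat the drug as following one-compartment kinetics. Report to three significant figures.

CL = 233 mL/min × 60/1000 = 13.98 L/h
Maintenance depends on clearance, not Vd — rate in must match rate out.
Rate = CL × Css = 13.98 × 4.38 = 61.23 mg/h

61.2 mg/h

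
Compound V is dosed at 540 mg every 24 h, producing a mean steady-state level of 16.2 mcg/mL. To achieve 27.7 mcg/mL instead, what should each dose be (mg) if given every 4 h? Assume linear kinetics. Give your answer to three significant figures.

154 mg

For first-order elimination, Css ∝ F·D/(CL·τ); F and CL are unchanged, so Css ∝ D/τ.
D₂ = D₁ × (Css,target / Css,current) × (τ₂/τ₁) = 540 × (27.7/16.2) × (4/24) = 153.9 mg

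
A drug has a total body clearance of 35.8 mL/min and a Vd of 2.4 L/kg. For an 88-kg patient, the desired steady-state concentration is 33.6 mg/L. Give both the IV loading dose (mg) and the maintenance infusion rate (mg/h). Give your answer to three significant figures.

Vd(total) = 88 kg × 2.4 L/kg = 211.2 L
LD = Vd · C_target = 211.2 × 33.6 = 7096 mg
CL = 35.8 mL/min × 60/1000 = 2.148 L/h
Infusion rate = 2.148 L/h × 33.6 mg/L = 72.17 mg/h

(a) 7100 mg; (b) 72.2 mg/h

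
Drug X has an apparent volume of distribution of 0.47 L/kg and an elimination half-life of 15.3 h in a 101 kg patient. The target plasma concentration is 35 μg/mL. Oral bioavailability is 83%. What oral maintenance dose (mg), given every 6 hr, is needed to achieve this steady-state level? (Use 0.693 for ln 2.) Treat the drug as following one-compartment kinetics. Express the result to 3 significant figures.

544 mg

Vd(total) = 101 kg × 0.47 L/kg = 47.47 L
k = 0.693/15.3 = 0.04529 h⁻¹, so CL = k·Vd = 0.04529 × 47.47 = 2.150 L/h
D = CL × Css × τ / F = 2.150 × 35 × 6 / 0.83 = 544.0 mg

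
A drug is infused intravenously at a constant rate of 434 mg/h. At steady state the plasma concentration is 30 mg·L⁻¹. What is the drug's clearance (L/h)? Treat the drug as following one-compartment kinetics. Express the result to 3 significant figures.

14.5 L/h

At steady state, infusion rate = CL × Css, so CL = rate / Css.
CL = 434 / 30 = 14.47 L/h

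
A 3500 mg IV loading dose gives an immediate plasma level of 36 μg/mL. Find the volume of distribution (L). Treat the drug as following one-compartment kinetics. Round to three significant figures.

Immediately after an IV bolus, C₀ = Dose / Vd, so Vd = Dose / C₀.
Vd = 3500 / 36 = 97.22 L

97.2 L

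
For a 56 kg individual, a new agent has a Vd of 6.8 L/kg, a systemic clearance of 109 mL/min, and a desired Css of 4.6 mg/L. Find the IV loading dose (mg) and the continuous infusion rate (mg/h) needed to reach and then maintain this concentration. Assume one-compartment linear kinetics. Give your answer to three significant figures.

Vd = 6.8 L/kg × 56 kg = 380.8 L
LD = Vd · C_target = 380.8 × 4.6 = 1752 mg
Convert clearance: 109 mL/min × 60 min/h ÷ 1000 mL/L = 6.540 L/h
Infusion rate = 6.540 L/h × 4.6 mg/L = 30.08 mg/h

(a) 1750 mg; (b) 30.1 mg/h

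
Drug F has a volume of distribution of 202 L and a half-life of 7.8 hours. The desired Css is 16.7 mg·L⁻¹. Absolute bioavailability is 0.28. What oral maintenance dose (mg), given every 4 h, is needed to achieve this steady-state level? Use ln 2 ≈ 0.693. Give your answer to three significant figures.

4280 mg

CL = ln 2 · Vd / t½ = 0.693 × 202.0 / 7.8 = 17.95 L/h
D = CL × Css × τ / F = 17.95 × 16.7 × 4 / 0.28 = 4282 mg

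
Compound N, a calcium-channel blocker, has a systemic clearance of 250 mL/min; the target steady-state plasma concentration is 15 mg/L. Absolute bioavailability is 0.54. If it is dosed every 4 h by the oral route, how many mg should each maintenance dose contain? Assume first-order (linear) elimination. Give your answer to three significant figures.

CL = 250 mL/min = 250 × 0.06 = 15.00 L/h
D = CL × Css × τ / F = 15.00 × 15 × 4 / 0.54 = 1667 mg

1670 mg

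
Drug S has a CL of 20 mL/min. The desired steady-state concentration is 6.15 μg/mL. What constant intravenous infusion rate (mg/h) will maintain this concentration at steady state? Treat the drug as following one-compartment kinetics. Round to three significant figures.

7.38 mg/h

Convert clearance: 20 mL/min × 60 min/h ÷ 1000 mL/L = 1.200 L/h
At steady state, infusion rate equals elimination rate: rate in = CL × Css.
R₀ = 1.200 × 6.15 = 7.380 mg/h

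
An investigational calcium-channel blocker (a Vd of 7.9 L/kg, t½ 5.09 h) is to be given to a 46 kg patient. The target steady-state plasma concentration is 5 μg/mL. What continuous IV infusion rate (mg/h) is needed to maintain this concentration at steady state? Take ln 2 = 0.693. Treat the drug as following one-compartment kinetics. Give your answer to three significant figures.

Vd = 7.9 L/kg × 46 kg = 363.4 L
k = 0.693/5.09 = 0.1361 h⁻¹, so CL = k·Vd = 0.1361 × 363.4 = 49.46 L/h
Infusion rate = CL × Css = 49.46 × 5 = 247.3 mg/h

247 mg/h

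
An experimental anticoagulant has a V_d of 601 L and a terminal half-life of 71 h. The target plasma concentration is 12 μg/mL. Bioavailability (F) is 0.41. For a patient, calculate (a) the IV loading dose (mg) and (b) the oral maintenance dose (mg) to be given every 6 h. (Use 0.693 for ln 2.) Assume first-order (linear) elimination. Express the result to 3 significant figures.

(a) 7210 mg; (b) 1030 mg

LD = Vd × C = 601.0 × 12 = 7212 mg
CL = 0.693 × Vd / t½ = 0.693 × 601.0 / 71 = 5.866 L/h
D = CL × Css × τ / F = 5.866 × 12 × 6 / 0.41 = 1030 mg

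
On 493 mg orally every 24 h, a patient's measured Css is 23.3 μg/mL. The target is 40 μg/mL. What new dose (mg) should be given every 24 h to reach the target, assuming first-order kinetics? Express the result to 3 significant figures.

846 mg

For first-order elimination, Css ∝ F·D/(CL·τ); F and CL are unchanged, so Css ∝ D/τ.
D₂ = D₁ × (Css,target / Css,current) = 493 × 40/23.3 = 846.4 mg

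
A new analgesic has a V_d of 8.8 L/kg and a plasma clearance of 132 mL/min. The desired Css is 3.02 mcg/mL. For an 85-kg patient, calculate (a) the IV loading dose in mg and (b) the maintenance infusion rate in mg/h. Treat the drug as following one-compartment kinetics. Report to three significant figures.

Total Vd = 8.8 × 85 = 748.0 L
LD = Vd · C_target = 748.0 × 3.02 = 2259 mg
CL = 132 mL/min = 132 × 0.06 = 7.920 L/h
Maintenance: replace elimination → rate = CL × Css = 7.920 × 3.02 = 23.92 mg/h

(a) 2260 mg; (b) 23.9 mg/h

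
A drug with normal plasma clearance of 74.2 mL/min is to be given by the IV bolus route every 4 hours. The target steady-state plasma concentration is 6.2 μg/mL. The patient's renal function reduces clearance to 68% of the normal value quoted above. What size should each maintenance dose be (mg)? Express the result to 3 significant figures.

75.1 mg

Convert clearance: 74.2 mL/min × 60 min/h ÷ 1000 mL/L = 4.452 L/h
Patient clearance = 0.68 × 4.452 = 3.027 L/h
At steady state, dose per interval replaces the amount cleared in that interval: D/τ = CL·Css.
D = CL × Css × τ = 3.027 × 6.2 × 4 = 75.07 mg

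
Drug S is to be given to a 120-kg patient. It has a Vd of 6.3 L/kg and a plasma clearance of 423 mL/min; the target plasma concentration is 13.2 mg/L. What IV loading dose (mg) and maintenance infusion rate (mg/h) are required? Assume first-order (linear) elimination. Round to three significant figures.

Vd(total) = 120 kg × 6.3 L/kg = 756.0 L
Loading: fill Vd to C_target → 756.0 L × 13.2 mg/L = 9979 mg
CL = 423 mL/min × 60/1000 = 25.38 L/h
Maintenance infusion rate = CL × Css = 25.38 × 13.2 = 335.0 mg/h

(a) 9980 mg; (b) 335 mg/h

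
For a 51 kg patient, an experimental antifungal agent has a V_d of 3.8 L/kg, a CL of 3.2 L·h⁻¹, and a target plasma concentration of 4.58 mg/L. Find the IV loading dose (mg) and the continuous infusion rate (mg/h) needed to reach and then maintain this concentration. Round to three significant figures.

(a) 888 mg; (b) 14.7 mg/h

Vd = 3.8 L/kg × 51 kg = 193.8 L
LD = Vd · C_target = 193.8 × 4.58 = 887.6 mg
Maintenance: replace elimination → rate = CL × Css = 3.200 × 4.58 = 14.66 mg/h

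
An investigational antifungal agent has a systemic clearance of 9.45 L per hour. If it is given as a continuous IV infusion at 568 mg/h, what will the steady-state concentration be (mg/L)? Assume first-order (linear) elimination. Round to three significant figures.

60.1 mg/L

Css = rate / CL = 568 / 9.450 = 60.11 mg/L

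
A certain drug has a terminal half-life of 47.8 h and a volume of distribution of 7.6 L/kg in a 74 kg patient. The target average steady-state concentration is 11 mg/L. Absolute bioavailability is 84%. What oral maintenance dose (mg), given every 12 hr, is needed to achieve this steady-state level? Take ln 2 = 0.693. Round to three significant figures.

Total Vd = 7.6 × 74 = 562.4 L
CL = 0.693 × Vd / t½ = 0.693 × 562.4 / 47.8 = 8.154 L/h
D = CL × Css × τ / F = 8.154 × 11 × 12 / 0.84 = 1281 mg

1280 mg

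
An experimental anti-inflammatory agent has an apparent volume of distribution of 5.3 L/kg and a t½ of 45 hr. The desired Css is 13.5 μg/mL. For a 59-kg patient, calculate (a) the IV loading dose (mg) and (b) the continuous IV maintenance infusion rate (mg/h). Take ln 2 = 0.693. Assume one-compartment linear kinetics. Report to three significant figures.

Vd = 5.3 L/kg × 59 kg = 312.7 L
LD = Vd × C = 312.7 × 13.5 = 4221 mg
CL = 0.693 × Vd / t½ = 0.693 × 312.7 / 45 = 4.816 L/h
Infusion rate = CL × Css = 4.816 × 13.5 = 65.02 mg/h

(a) 4220 mg; (b) 65.0 mg/h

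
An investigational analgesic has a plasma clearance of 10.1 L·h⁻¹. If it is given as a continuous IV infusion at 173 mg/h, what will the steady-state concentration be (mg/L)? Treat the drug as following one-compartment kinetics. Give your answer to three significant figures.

Css = rate / CL = 173 / 10.10 = 17.13 mg/L

17.1 mg/L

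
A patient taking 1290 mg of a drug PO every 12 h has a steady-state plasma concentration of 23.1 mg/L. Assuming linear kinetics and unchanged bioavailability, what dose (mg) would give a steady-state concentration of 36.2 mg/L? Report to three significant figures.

With linear kinetics, Css is proportional to dose rate (D/τ) at fixed clearance.
D₂ = D₁ × (Css,target / Css,current) = 1290 × 36.2/23.1 = 2022 mg

2020 mg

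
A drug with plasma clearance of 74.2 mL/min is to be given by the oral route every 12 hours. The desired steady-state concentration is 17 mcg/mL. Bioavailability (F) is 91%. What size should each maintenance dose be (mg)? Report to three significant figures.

Convert clearance: 74.2 mL/min × 60 min/h ÷ 1000 mL/L = 4.452 L/h
D = CL × Css × τ / F = 4.452 × 17 × 12 / 0.91 = 998.0 mg

998 mg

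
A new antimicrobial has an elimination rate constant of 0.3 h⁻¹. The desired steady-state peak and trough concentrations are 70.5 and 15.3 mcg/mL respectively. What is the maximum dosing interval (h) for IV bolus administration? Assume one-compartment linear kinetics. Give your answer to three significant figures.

Between IV bolus doses, concentration decays as C = C₀·e^(−kτ), so C_peak/C_trough = e^(kτ).
τ_max = ln(C_peak/C_trough) / k = ln(70.5/15.3) / 0.3000 = 1.528 / 0.3000 = 5.093 h

5.09 h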